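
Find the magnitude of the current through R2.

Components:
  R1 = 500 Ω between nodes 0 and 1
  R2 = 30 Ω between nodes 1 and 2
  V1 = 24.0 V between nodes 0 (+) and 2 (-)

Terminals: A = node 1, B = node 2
Nodal analysis, taking node 2 as the 0 V reference.
Source V1 fixes V_0 = 24 V.
KCL at each unknown node (sum of currents leaving = 0; resistances in Ω):
  Node 1: (V_1 - 24)/500 + (V_1 - 0)/30 = 0
Collecting terms: 0.03533 × V_1 = 0.048  =>  V_1 = 1.358 V
I_R2 = (V_1 - V_2)/R2 = (1.358 - 0)/30 = 0.04528 A
|I_R2| = 0.04528 A

Final answer: |I_R2| = 0.04528 A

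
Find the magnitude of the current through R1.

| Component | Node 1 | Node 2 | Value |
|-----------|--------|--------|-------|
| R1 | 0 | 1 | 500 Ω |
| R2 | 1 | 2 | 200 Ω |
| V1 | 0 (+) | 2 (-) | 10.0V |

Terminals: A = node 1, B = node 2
Nodal analysis, taking node 2 as the 0 V reference.
Source V1 fixes V_0 = 10 V.
KCL at each unknown node (sum of currents leaving = 0; resistances in Ω):
  Node 1: (V_1 - 10)/500 + (V_1 - 0)/200 = 0
Collecting terms: 0.007 × V_1 = 0.02  =>  V_1 = 2.857 V
I_R1 = (V_0 - V_1)/R1 = (10 - 2.857)/500 = 0.01429 A
|I_R1| = 0.01429 A

Final answer: |I_R1| = 0.01429 A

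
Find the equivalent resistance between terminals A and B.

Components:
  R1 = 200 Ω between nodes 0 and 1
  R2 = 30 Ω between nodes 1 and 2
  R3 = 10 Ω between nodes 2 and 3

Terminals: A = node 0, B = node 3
Reduce the network between node 0 (A) and node 3 (B) by series/parallel combination:
  Rs1 = R1 + R2 (series, joined only at node 1) = 200 + 30 = 230 Ω
  Rs2 = R3 + Rs1 (series, joined only at node 2) = 10 + 230 = 240 Ω
R_eq = 240 Ω

Final answer: 240 Ω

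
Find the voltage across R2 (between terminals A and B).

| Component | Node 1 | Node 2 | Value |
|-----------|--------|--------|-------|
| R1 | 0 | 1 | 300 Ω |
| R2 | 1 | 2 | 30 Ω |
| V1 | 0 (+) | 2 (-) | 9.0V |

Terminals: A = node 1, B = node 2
R1 and R2 are in series across V1 (node 0 → node 1 → node 2), and the output A–B is taken across R2, so this is a voltage divider.
Series current: I = V1/(R1 + R2) = 9/(300 + 30) = 9/330 = 0.02727 A
V_R2 = I × R2 = V1 × R2/(R1 + R2) = 9 × 30/330 = 0.8182 V

Final answer: 0.8182 V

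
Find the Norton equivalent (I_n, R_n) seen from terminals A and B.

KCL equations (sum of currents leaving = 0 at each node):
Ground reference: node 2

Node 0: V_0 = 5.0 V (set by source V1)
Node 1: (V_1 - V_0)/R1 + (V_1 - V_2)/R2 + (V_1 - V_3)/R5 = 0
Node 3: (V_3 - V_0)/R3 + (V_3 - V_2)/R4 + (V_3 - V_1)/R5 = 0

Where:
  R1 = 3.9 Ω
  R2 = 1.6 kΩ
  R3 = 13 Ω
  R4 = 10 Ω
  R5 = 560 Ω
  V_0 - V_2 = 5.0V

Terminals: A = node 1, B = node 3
Find the Thévenin equivalent first; then I_n = V_th/R_th and R_n = R_th.
Step 1 — V_th is the open-circuit voltage V_A - V_B (nothing connected across the terminals).
Nodal analysis, taking node 2 as the 0 V reference.
Source V1 fixes V_0 = 5 V.
KCL at each unknown node (sum of currents leaving = 0; resistances in Ω):
  Node 1: (V_1 - 5)/3.9 + (V_1 - 0)/1600 + (V_1 - V_3)/560 = 0
  Node 3: (V_3 - 5)/13 + (V_3 - 0)/10 + (V_3 - V_1)/560 = 0
Collecting terms (coefficients in siemens):
  0.2588·V_1 - 0.001786·V_3 = 1.282
  0.1787·V_3 - 0.001786·V_1 = 0.3846
Determinant D = (0.2588)(0.1787) - (-0.001786)(-0.001786) = 0.04625
V_1 = [(1.282)(0.1787) - (-0.001786)(0.3846)]/D = 4.969 V
V_3 = [(0.2588)(0.3846) - (1.282)(-0.001786)]/D = 2.202 V
V_th = V_1 - V_3 = 4.969 - 2.202 = 2.767 V
Step 2 — R_th: zero the source — replace V1 by a short circuit (node 2 merges into node 0) — and find the resistance seen between A (node 1) and B (node 3).
Reduce the network between node 1 (A) and node 3 (B) by series/parallel combination:
  Rp1 = R1 ‖ R2 (parallel, both between nodes 0 and 1) = 1/(1/3.9 + 1/1600) = 3.891 Ω
  Rp2 = R3 ‖ R4 (parallel, both between nodes 0 and 3) = 1/(1/13 + 1/10) = 5.652 Ω
  Rs1 = Rp1 + Rp2 (series, joined only at node 0) = 3.891 + 5.652 = 9.543 Ω
  Rp3 = R5 ‖ Rs1 (parallel, both between nodes 1 and 3) = 1/(1/560 + 1/9.543) = 9.383 Ω
R_th = 9.383 Ω
I_n = V_th/R_th = 2.767/9.383 = 0.2949 A, and R_n = R_th = 9.383 Ω

Final answer: I_n = 0.2949 A, R_n = 9.383 Ω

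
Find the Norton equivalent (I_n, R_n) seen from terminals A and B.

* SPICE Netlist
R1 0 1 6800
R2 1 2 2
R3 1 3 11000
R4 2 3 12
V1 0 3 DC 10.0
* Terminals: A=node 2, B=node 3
Find the Thévenin equivalent first; then I_n = V_th/R_th and R_n = R_th.
Step 1 — V_th is the open-circuit voltage V_A - V_B (nothing connected across the terminals).
Nodal analysis, taking node 3 as the 0 V reference.
Source V1 fixes V_0 = 10 V.
KCL at each unknown node (sum of currents leaving = 0; resistances in Ω):
  Node 1: (V_1 - 10)/6800 + (V_1 - V_2)/2 + (V_1 - 0)/11000 = 0
  Node 2: (V_2 - V_1)/2 + (V_2 - 0)/12 = 0
Collecting terms (coefficients in siemens):
  0.5002·V_1 - 0.5·V_2 = 0.001471
  0.5833·V_2 - 0.5·V_1 = 0
Determinant D = (0.5002)(0.5833) - (-0.5)(-0.5) = 0.04181
V_1 = [(0.001471)(0.5833) - (-0.5)(0)]/D = 0.02052 V
V_2 = [(0.5002)(0) - (0.001471)(-0.5)]/D = 0.01759 V
V_th = V_2 - V_3 = 0.01759 - 0 = 0.01759 V
Step 2 — R_th: zero the source — replace V1 by a short circuit (node 3 merges into node 0) — and find the resistance seen between A (node 2) and B (node 0).
Reduce the network between node 2 (A) and node 0 (B) by series/parallel combination:
  Rp1 = R1 ‖ R3 (parallel, both between nodes 0 and 1) = 1/(1/6800 + 1/11000) = 4202 Ω
  Rs1 = R2 + Rp1 (series, joined only at node 1) = 2 + 4202 = 4204 Ω
  Rp2 = R4 ‖ Rs1 (parallel, both between nodes 0 and 2) = 1/(1/12 + 1/4204) = 11.97 Ω
R_th = 11.97 Ω
I_n = V_th/R_th = 0.01759/11.97 = 0.00147 A, and R_n = R_th = 11.97 Ω

Final answer: I_n = 0.00147 A, R_n = 11.97 Ω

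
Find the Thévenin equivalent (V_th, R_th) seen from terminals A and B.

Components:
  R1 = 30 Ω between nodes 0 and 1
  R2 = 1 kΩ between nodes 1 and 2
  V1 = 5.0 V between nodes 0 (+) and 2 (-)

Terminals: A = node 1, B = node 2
Step 1 — V_th is the open-circuit voltage V_A - V_B (nothing connected across the terminals).
Nodal analysis, taking node 2 as the 0 V reference.
Source V1 fixes V_0 = 5 V.
KCL at each unknown node (sum of currents leaving = 0; resistances in Ω):
  Node 1: (V_1 - 5)/30 + (V_1 - 0)/1000 = 0
Collecting terms: 0.03433 × V_1 = 0.1667  =>  V_1 = 4.854 V
V_th = V_1 - V_2 = 4.854 - 0 = 4.854 V
Step 2 — R_th: zero the source — replace V1 by a short circuit (node 2 merges into node 0) — and find the resistance seen between A (node 1) and B (node 0).
Reduce the network between node 1 (A) and node 0 (B) by series/parallel combination:
  Rp1 = R1 ‖ R2 (parallel, both between nodes 0 and 1) = 1/(1/30 + 1/1000) = 29.13 Ω
R_th = 29.13 Ω

Final answer: V_th = 4.854 V, R_th = 29.13 Ω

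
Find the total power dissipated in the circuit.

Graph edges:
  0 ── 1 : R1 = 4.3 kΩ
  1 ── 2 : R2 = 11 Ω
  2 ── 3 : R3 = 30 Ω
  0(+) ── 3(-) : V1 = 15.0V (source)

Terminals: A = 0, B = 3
Nodal analysis, taking node 3 as the 0 V reference.
Source V1 fixes V_0 = 15 V.
KCL at each unknown node (sum of currents leaving = 0; resistances in Ω):
  Node 1: (V_1 - 15)/4300 + (V_1 - V_2)/11 = 0
  Node 2: (V_2 - V_1)/11 + (V_2 - 0)/30 = 0
Collecting terms (coefficients in siemens):
  0.09114·V_1 - 0.09091·V_2 = 0.003488
  0.1242·V_2 - 0.09091·V_1 = 0
Determinant D = (0.09114)(0.1242) - (-0.09091)(-0.09091) = 0.003059
V_1 = [(0.003488)(0.1242) - (-0.09091)(0)]/D = 0.1417 V
V_2 = [(0.09114)(0) - (0.003488)(-0.09091)]/D = 0.1037 V
Power in each resistor, P = (ΔV)²/R:
  P_R1 = (15 - 0.1417)²/4300 = 0.05134 W
  P_R2 = (0.1417 - 0.1037)²/11 = 0.0001313 W
  P_R3 = (0.1037 - 0)²/30 = 0.0003582 W
P_total = P_R1 + P_R2 + P_R3 = 0.05183 W

Final answer: 0.05183 W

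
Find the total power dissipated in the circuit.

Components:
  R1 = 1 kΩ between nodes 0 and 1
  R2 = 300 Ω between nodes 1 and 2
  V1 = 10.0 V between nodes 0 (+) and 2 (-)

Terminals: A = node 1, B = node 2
Nodal analysis, taking node 2 as the 0 V reference.
Source V1 fixes V_0 = 10 V.
KCL at each unknown node (sum of currents leaving = 0; resistances in Ω):
  Node 1: (V_1 - 10)/1000 + (V_1 - 0)/300 = 0
Collecting terms: 0.004333 × V_1 = 0.01  =>  V_1 = 2.308 V
Power in each resistor, P = (ΔV)²/R:
  P_R1 = (10 - 2.308)²/1000 = 0.05917 W
  P_R2 = (2.308 - 0)²/300 = 0.01775 W
P_total = P_R1 + P_R2 = 0.07692 W

Final answer: 0.07692 W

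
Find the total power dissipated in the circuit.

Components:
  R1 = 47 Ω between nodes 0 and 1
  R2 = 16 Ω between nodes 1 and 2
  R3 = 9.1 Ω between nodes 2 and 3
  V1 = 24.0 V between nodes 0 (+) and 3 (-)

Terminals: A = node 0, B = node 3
Nodal analysis, taking node 3 as the 0 V reference.
Source V1 fixes V_0 = 24 V.
KCL at each unknown node (sum of currents leaving = 0; resistances in Ω):
  Node 1: (V_1 - 24)/47 + (V_1 - V_2)/16 = 0
  Node 2: (V_2 - V_1)/16 + (V_2 - 0)/9.1 = 0
Collecting terms (coefficients in siemens):
  0.08378·V_1 - 0.0625·V_2 = 0.5106
  0.1724·V_2 - 0.0625·V_1 = 0
Determinant D = (0.08378)(0.1724) - (-0.0625)(-0.0625) = 0.01054
V_1 = [(0.5106)(0.1724) - (-0.0625)(0)]/D = 8.355 V
V_2 = [(0.08378)(0) - (0.5106)(-0.0625)]/D = 3.029 V
Power in each resistor, P = (ΔV)²/R:
  P_R1 = (24 - 8.355)²/47 = 5.208 W
  P_R2 = (8.355 - 3.029)²/16 = 1.773 W
  P_R3 = (3.029 - 0)²/9.1 = 1.008 W
P_total = P_R1 + P_R2 + P_R3 = 7.989 W

Final answer: 7.989 W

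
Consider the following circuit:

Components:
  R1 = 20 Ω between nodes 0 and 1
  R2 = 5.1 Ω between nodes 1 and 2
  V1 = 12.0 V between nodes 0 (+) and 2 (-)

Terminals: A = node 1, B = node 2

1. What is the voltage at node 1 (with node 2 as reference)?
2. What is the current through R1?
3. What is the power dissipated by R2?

Nodal analysis, taking node 2 as the 0 V reference.
Source V1 fixes V_0 = 12 V.
KCL at each unknown node (sum of currents leaving = 0; resistances in Ω):
  Node 1: (V_1 - 12)/20 + (V_1 - 0)/5.1 = 0
Collecting terms: 0.2461 × V_1 = 0.6  =>  V_1 = 2.438 V
Part 1:
  Read off the nodal solution: V_1 = 2.438 V
Part 2:
  I_R1 = (V_0 - V_1)/R1 = (12 - 2.438)/20 = 0.4781 A
  Magnitude: I_R1 = 0.4781 A
Part 3:
  I_R2 = (V_1 - V_2)/R2 = (2.438 - 0)/5.1 = 0.4781 A
  P_R2 = I_R2² × R2 = (0.4781)² × 5.1 = 1.166 W

Final answers:
1. V_1 = 2.438 V
2. I_R1 = 0.4781 A
3. P_R2 = 1.166 W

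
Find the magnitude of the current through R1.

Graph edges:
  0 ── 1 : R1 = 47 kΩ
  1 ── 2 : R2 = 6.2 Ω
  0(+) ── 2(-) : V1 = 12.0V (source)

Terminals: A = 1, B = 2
Nodal analysis, taking node 2 as the 0 V reference.
Source V1 fixes V_0 = 12 V.
KCL at each unknown node (sum of currents leaving = 0; resistances in Ω):
  Node 1: (V_1 - 12)/47000 + (V_1 - 0)/6.2 = 0
Collecting terms: 0.1613 × V_1 = 0.0002553  =>  V_1 = 0.001583 V
I_R1 = (V_0 - V_1)/R1 = (12 - 0.001583)/47000 = 0.0002553 A
|I_R1| = 0.0002553 A

Final answer: |I_R1| = 0.0002553 A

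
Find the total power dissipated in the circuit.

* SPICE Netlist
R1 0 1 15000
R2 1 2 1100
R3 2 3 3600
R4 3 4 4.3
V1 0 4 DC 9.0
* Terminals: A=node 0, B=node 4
Nodal analysis, taking node 4 as the 0 V reference.
Source V1 fixes V_0 = 9 V.
KCL at each unknown node (sum of currents leaving = 0; resistances in Ω):
  Node 1: (V_1 - 9)/15000 + (V_1 - V_2)/1100 = 0
  Node 2: (V_2 - V_1)/1100 + (V_2 - V_3)/3600 = 0
  Node 3: (V_3 - V_2)/3600 + (V_3 - 0)/4.3 = 0
Collecting terms (coefficients in siemens):
  0.0009758·V_1 - 0.0009091·V_2 = 0.0006
  0.001187·V_2 - 0.0009091·V_1 - 0.0002778·V_3 = 0
  0.2328·V_3 - 0.0002778·V_2 = 0
Solving these 3 simultaneous equations (Gaussian elimination) gives:
  V_1 = 2.149 V, V_2 = 1.646 V, V_3 = 0.001964 V
Power in each resistor, P = (ΔV)²/R:
  P_R1 = (9 - 2.149)²/15000 = 0.003129 W
  P_R2 = (2.149 - 1.646)²/1100 = 0.0002295 W
  P_R3 = (1.646 - 0.001964)²/3600 = 0.000751 W
  P_R4 = (0.001964 - 0)²/4.3 = 0.0000008971 W
P_total = P_R1 + P_R2 + P_R3 + P_R4 = 0.004111 W

Final answer: 0.004111 W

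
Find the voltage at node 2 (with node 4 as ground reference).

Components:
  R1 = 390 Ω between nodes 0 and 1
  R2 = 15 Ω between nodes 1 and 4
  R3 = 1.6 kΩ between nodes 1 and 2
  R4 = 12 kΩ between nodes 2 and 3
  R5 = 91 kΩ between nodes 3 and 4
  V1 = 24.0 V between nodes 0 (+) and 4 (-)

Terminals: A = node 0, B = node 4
Nodal analysis, taking node 4 as the 0 V reference.
Source V1 fixes V_0 = 24 V.
KCL at each unknown node (sum of currents leaving = 0; resistances in Ω):
  Node 1: (V_1 - 24)/390 + (V_1 - 0)/15 + (V_1 - V_2)/1600 = 0
  Node 2: (V_2 - V_1)/1600 + (V_2 - V_3)/12000 = 0
  Node 3: (V_3 - V_2)/12000 + (V_3 - 0)/91000 = 0
Collecting terms (coefficients in siemens):
  0.06986·V_1 - 0.000625·V_2 = 0.06154
  0.0007083·V_2 - 0.000625·V_1 - 0.00008333·V_3 = 0
  0.00009432·V_3 - 0.00008333·V_2 = 0
Solving these 3 simultaneous equations (Gaussian elimination) gives:
  V_1 = 0.8888 V, V_2 = 0.8752 V, V_3 = 0.7732 V
The requested potential is V_2 = 0.8752 V.

Final answer: V_2 = 0.8752 V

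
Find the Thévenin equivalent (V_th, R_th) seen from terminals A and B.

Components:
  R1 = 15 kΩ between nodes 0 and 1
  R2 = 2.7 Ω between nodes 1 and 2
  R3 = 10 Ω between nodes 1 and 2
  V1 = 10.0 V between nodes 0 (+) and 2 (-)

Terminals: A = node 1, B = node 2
Step 1 — V_th is the open-circuit voltage V_A - V_B (nothing connected across the terminals).
Nodal analysis, taking node 2 as the 0 V reference.
Source V1 fixes V_0 = 10 V.
KCL at each unknown node (sum of currents leaving = 0; resistances in Ω):
  Node 1: (V_1 - 10)/15000 + (V_1 - 0)/2.7 + (V_1 - 0)/10 = 0
Collecting terms: 0.4704 × V_1 = 0.0006667  =>  V_1 = 0.001417 V
V_th = V_1 - V_2 = 0.001417 - 0 = 0.001417 V
Step 2 — R_th: zero the source — replace V1 by a short circuit (node 2 merges into node 0) — and find the resistance seen between A (node 1) and B (node 0).
Reduce the network between node 1 (A) and node 0 (B) by series/parallel combination:
  Rp1 = R1 ‖ R2 ‖ R3 (parallel, all between nodes 0 and 1) = 1/(1/15000 + 1/2.7 + 1/10) = 2.126 Ω
R_th = 2.126 Ω

Final answer: V_th = 0.001417 V, R_th = 2.126 Ω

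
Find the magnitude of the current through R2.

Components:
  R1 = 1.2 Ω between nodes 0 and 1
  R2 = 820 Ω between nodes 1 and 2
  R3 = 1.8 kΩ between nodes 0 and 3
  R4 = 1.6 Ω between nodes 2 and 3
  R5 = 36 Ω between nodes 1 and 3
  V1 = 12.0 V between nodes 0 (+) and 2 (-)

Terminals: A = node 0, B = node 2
Nodal analysis, taking node 2 as the 0 V reference.
Source V1 fixes V_0 = 12 V.
KCL at each unknown node (sum of currents leaving = 0; resistances in Ω):
  Node 1: (V_1 - 12)/1.2 + (V_1 - 0)/820 + (V_1 - V_3)/36 = 0
  Node 3: (V_3 - 12)/1800 + (V_3 - 0)/1.6 + (V_3 - V_1)/36 = 0
Collecting terms (coefficients in siemens):
  0.8623·V_1 - 0.02778·V_3 = 10
  0.6533·V_3 - 0.02778·V_1 = 0.006667
Determinant D = (0.8623)(0.6533) - (-0.02778)(-0.02778) = 0.5626
V_1 = [(10)(0.6533) - (-0.02778)(0.006667)]/D = 11.61 V
V_3 = [(0.8623)(0.006667) - (10)(-0.02778)]/D = 0.5039 V
I_R2 = (V_1 - V_2)/R2 = (11.61 - 0)/820 = 0.01416 A
|I_R2| = 0.01416 A

Final answer: |I_R2| = 0.01416 A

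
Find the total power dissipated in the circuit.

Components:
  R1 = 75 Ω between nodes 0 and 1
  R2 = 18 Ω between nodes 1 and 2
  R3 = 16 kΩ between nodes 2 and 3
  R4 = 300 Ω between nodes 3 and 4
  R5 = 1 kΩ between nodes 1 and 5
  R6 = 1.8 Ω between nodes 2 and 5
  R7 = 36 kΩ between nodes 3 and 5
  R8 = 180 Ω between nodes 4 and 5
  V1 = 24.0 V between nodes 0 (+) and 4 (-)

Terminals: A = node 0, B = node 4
Nodal analysis, taking node 4 as the 0 V reference.
Source V1 fixes V_0 = 24 V.
KCL at each unknown node (sum of currents leaving = 0; resistances in Ω):
  Node 1: (V_1 - 24)/75 + (V_1 - V_2)/18 + (V_1 - V_5)/1000 = 0
  Node 2: (V_2 - V_1)/18 + (V_2 - V_3)/16000 + (V_2 - V_5)/1.8 = 0
  Node 3: (V_3 - V_2)/16000 + (V_3 - 0)/300 + (V_3 - V_5)/36000 = 0
  Node 5: (V_5 - V_1)/1000 + (V_5 - V_2)/1.8 + (V_5 - V_3)/36000 + (V_5 - 0)/180 = 0
Collecting terms (coefficients in siemens):
  0.06989·V_1 - 0.05556·V_2 - 0.001·V_5 = 0.32
  0.6112·V_2 - 0.05556·V_1 - 0.0000625·V_3 - 0.5556·V_5 = 0
  0.003424·V_3 - 0.0000625·V_2 - 0.00002778·V_5 = 0
  0.5621·V_5 - 0.001·V_1 - 0.5556·V_2 - 0.00002778·V_3 = 0
Solving these 4 simultaneous equations (Gaussian elimination) gives:
  V_1 = 17.37 V, V_2 = 15.81 V, V_3 = 0.4157 V, V_5 = 15.66 V
Power in each resistor, P = (ΔV)²/R:
  P_R1 = (24 - 17.37)²/75 = 0.5857 W
  P_R2 = (17.37 - 15.81)²/18 = 0.1352 W
  P_R3 = (15.81 - 0.4157)²/16000 = 0.01482 W
  P_R4 = (0.4157 - 0)²/300 = 0.000576 W
  P_R5 = (17.37 - 15.66)²/1000 = 0.002938 W
  P_R6 = (15.81 - 15.66)²/1.8 = 0.01322 W
  P_R7 = (0.4157 - 15.66)²/36000 = 0.006453 W
  P_R8 = (0 - 15.66)²/180 = 1.362 W
P_total = P_R1 + P_R2 + P_R3 + P_R4 + P_R5 + P_R6 + P_R7 + P_R8 = 2.121 W

Final answer: 2.121 W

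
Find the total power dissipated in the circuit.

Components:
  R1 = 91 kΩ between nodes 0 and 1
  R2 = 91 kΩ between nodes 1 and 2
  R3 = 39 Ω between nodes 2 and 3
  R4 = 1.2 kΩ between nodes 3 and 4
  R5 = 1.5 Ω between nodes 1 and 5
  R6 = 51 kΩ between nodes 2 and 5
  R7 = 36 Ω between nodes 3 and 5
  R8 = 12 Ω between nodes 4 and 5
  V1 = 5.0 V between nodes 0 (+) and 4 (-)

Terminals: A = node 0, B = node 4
Nodal analysis, taking node 4 as the 0 V reference.
Source V1 fixes V_0 = 5 V.
KCL at each unknown node (sum of currents leaving = 0; resistances in Ω):
  Node 1: (V_1 - 5)/91000 + (V_1 - V_2)/91000 + (V_1 - V_5)/1.5 = 0
  Node 2: (V_2 - V_1)/91000 + (V_2 - V_3)/39 + (V_2 - V_5)/51000 = 0
  Node 3: (V_3 - V_2)/39 + (V_3 - 0)/1200 + (V_3 - V_5)/36 = 0
  Node 5: (V_5 - V_1)/1.5 + (V_5 - V_2)/51000 + (V_5 - V_3)/36 + (V_5 - 0)/12 = 0
Collecting terms (coefficients in siemens):
  0.6667·V_1 - 0.00001099·V_2 - 0.6667·V_5 = 0.00005495
  0.02567·V_2 - 0.00001099·V_1 - 0.02564·V_3 - 0.00001961·V_5 = 0
  0.05425·V_3 - 0.02564·V_2 - 0.02778·V_5 = 0
  0.7778·V_5 - 0.6667·V_1 - 0.00001961·V_2 - 0.02778·V_3 = 0
Solving these 4 simultaneous equations (Gaussian elimination) gives:
  V_1 = 0.0007353 V, V_2 = 0.000634 V, V_3 = 0.0006339 V, V_5 = 0.0006529 V
Power in each resistor, P = (ΔV)²/R:
  P_R1 = (5 - 0.0007353)²/91000 = 0.0002746 W
  P_R2 = (0.0007353 - 0.000634)²/91000 = 0.0000000000001128 W
  P_R3 = (0.000634 - 0.0006339)²/39 = 0 W
  P_R4 = (0.0006339 - 0)²/1200 = 0.0000000003349 W
  P_R5 = (0.0007353 - 0.0006529)²/1.5 = 0.000000004527 W
  P_R6 = (0.000634 - 0.0006529)²/51000 = 0.000000000000007009 W
  P_R7 = (0.0006339 - 0.0006529)²/36 = 0.000000000009991 W
  P_R8 = (0 - 0.0006529)²/12 = 0.00000003552 W
P_total = P_R1 + P_R2 + P_R3 + P_R4 + P_R5 + P_R6 + P_R7 + P_R8 = 0.0002747 W

Final answer: 0.0002747 W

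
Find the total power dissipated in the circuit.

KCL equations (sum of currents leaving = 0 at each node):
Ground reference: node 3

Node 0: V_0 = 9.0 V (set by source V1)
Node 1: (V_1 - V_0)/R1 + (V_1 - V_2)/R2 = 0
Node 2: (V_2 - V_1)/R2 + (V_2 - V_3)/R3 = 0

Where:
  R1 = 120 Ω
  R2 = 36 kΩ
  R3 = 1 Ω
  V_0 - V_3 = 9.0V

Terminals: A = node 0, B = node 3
Nodal analysis, taking node 3 as the 0 V reference.
Source V1 fixes V_0 = 9 V.
KCL at each unknown node (sum of currents leaving = 0; resistances in Ω):
  Node 1: (V_1 - 9)/120 + (V_1 - V_2)/36000 = 0
  Node 2: (V_2 - V_1)/36000 + (V_2 - 0)/1 = 0
Collecting terms (coefficients in siemens):
  0.008361·V_1 - 0.00002778·V_2 = 0.075
  1·V_2 - 0.00002778·V_1 = 0
Determinant D = (0.008361)(1) - (-0.00002778)(-0.00002778) = 0.008361
V_1 = [(0.075)(1) - (-0.00002778)(0)]/D = 8.97 V
V_2 = [(0.008361)(0) - (0.075)(-0.00002778)]/D = 0.0002492 V
Power in each resistor, P = (ΔV)²/R:
  P_R1 = (9 - 8.97)²/120 = 0.00000745 W
  P_R2 = (8.97 - 0.0002492)²/36000 = 0.002235 W
  P_R3 = (0.0002492 - 0)²/1 = 0.00000006208 W
P_total = P_R1 + P_R2 + P_R3 = 0.002242 W

Final answer: 0.002242 W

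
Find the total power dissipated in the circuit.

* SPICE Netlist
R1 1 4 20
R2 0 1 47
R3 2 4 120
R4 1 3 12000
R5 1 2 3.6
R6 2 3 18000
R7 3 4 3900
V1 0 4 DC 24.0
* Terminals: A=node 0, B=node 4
Nodal analysis, taking node 4 as the 0 V reference.
Source V1 fixes V_0 = 24 V.
KCL at each unknown node (sum of currents leaving = 0; resistances in Ω):
  Node 1: (V_1 - 0)/20 + (V_1 - 24)/47 + (V_1 - V_3)/12000 + (V_1 - V_2)/3.6 = 0
  Node 2: (V_2 - 0)/120 + (V_2 - V_1)/3.6 + (V_2 - V_3)/18000 = 0
  Node 3: (V_3 - V_1)/12000 + (V_3 - V_2)/18000 + (V_3 - 0)/3900 = 0
Collecting terms (coefficients in siemens):
  0.3491·V_1 - 0.2778·V_2 - 0.00008333·V_3 = 0.5106
  0.2862·V_2 - 0.2778·V_1 - 0.00005556·V_3 = 0
  0.0003953·V_3 - 0.00008333·V_1 - 0.00005556·V_2 = 0
Solving these 3 simultaneous equations (Gaussian elimination) gives:
  V_1 = 6.427 V, V_2 = 6.239 V, V_3 = 2.232 V
Power in each resistor, P = (ΔV)²/R:
  P_R1 = (6.427 - 0)²/20 = 2.065 W
  P_R2 = (24 - 6.427)²/47 = 6.571 W
  P_R3 = (6.239 - 0)²/120 = 0.3244 W
  P_R4 = (6.427 - 2.232)²/12000 = 0.001467 W
  P_R5 = (6.427 - 6.239)²/3.6 = 0.009814 W
  P_R6 = (6.239 - 2.232)²/18000 = 0.0008921 W
  P_R7 = (2.232 - 0)²/3900 = 0.001277 W
P_total = P_R1 + P_R2 + P_R3 + P_R4 + P_R5 + P_R6 + P_R7 = 8.974 W

Final answer: 8.974 W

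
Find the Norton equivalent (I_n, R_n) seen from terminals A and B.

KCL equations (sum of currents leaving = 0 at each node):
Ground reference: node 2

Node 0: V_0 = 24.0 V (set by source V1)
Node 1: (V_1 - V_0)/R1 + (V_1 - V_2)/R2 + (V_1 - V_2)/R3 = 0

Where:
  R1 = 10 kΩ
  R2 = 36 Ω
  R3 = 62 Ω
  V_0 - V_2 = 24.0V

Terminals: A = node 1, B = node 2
Find the Thévenin equivalent first; then I_n = V_th/R_th and R_n = R_th.
Step 1 — V_th is the open-circuit voltage V_A - V_B (nothing connected across the terminals).
Nodal analysis, taking node 2 as the 0 V reference.
Source V1 fixes V_0 = 24 V.
KCL at each unknown node (sum of currents leaving = 0; resistances in Ω):
  Node 1: (V_1 - 24)/10000 + (V_1 - 0)/36 + (V_1 - 0)/62 = 0
Collecting terms: 0.04401 × V_1 = 0.0024  =>  V_1 = 0.05454 V
V_th = V_1 - V_2 = 0.05454 - 0 = 0.05454 V
Step 2 — R_th: zero the source — replace V1 by a short circuit (node 2 merges into node 0) — and find the resistance seen between A (node 1) and B (node 0).
Reduce the network between node 1 (A) and node 0 (B) by series/parallel combination:
  Rp1 = R1 ‖ R2 ‖ R3 (parallel, all between nodes 0 and 1) = 1/(1/10000 + 1/36 + 1/62) = 22.72 Ω
R_th = 22.72 Ω
I_n = V_th/R_th = 0.05454/22.72 = 0.0024 A, and R_n = R_th = 22.72 Ω

Final answer: I_n = 0.0024 A, R_n = 22.72 Ω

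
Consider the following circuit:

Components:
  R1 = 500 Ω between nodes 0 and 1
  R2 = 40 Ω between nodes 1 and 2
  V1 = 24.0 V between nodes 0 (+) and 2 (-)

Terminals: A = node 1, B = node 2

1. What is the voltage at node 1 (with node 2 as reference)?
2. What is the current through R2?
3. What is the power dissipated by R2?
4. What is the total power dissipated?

Nodal analysis, taking node 2 as the 0 V reference.
Source V1 fixes V_0 = 24 V.
KCL at each unknown node (sum of currents leaving = 0; resistances in Ω):
  Node 1: (V_1 - 24)/500 + (V_1 - 0)/40 = 0
Collecting terms: 0.027 × V_1 = 0.048  =>  V_1 = 1.778 V
Part 1:
  Read off the nodal solution: V_1 = 1.778 V
Part 2:
  I_R2 = (V_1 - V_2)/R2 = (1.778 - 0)/40 = 0.04444 A
  Magnitude: I_R2 = 0.04444 A
Part 3:
  I_R2 = (V_1 - V_2)/R2 = (1.778 - 0)/40 = 0.04444 A
  P_R2 = I_R2² × R2 = (0.04444)² × 40 = 0.07901 W
Part 4:
  Power in each resistor, P = (ΔV)²/R:
    P_R1 = (24 - 1.778)²/500 = 0.9877 W
    P_R2 = (1.778 - 0)²/40 = 0.07901 W
  P_total = P_R1 + P_R2 = 1.067 W

Final answers:
1. V_1 = 1.778 V
2. I_R2 = 0.04444 A
3. P_R2 = 0.07901 W
4. P_total = 1.067 W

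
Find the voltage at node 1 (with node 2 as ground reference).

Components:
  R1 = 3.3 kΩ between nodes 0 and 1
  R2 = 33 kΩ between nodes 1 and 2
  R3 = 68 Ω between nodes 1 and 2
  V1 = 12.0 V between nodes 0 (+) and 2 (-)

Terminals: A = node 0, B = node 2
Nodal analysis, taking node 2 as the 0 V reference.
Source V1 fixes V_0 = 12 V.
KCL at each unknown node (sum of currents leaving = 0; resistances in Ω):
  Node 1: (V_1 - 12)/3300 + (V_1 - 0)/33000 + (V_1 - 0)/68 = 0
Collecting terms: 0.01504 × V_1 = 0.003636  =>  V_1 = 0.2418 V
The requested potential is V_1 = 0.2418 V.

Final answer: V_1 = 0.2418 V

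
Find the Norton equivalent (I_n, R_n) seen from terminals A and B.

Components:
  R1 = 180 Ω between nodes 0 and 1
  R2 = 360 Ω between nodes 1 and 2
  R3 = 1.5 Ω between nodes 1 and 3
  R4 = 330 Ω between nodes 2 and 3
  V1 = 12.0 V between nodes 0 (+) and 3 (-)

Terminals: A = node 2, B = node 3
Find the Thévenin equivalent first; then I_n = V_th/R_th and R_n = R_th.
Step 1 — V_th is the open-circuit voltage V_A - V_B (nothing connected across the terminals).
Nodal analysis, taking node 3 as the 0 V reference.
Source V1 fixes V_0 = 12 V.
KCL at each unknown node (sum of currents leaving = 0; resistances in Ω):
  Node 1: (V_1 - 12)/180 + (V_1 - V_2)/360 + (V_1 - 0)/1.5 = 0
  Node 2: (V_2 - V_1)/360 + (V_2 - 0)/330 = 0
Collecting terms (coefficients in siemens):
  0.675·V_1 - 0.002778·V_2 = 0.06667
  0.005808·V_2 - 0.002778·V_1 = 0
Determinant D = (0.675)(0.005808) - (-0.002778)(-0.002778) = 0.003913
V_1 = [(0.06667)(0.005808) - (-0.002778)(0)]/D = 0.09896 V
V_2 = [(0.675)(0) - (0.06667)(-0.002778)]/D = 0.04733 V
V_th = V_2 - V_3 = 0.04733 - 0 = 0.04733 V
Step 2 — R_th: zero the source — replace V1 by a short circuit (node 3 merges into node 0) — and find the resistance seen between A (node 2) and B (node 0).
Reduce the network between node 2 (A) and node 0 (B) by series/parallel combination:
  Rp1 = R1 ‖ R3 (parallel, both between nodes 0 and 1) = 1/(1/180 + 1/1.5) = 1.488 Ω
  Rs1 = R2 + Rp1 (series, joined only at node 1) = 360 + 1.488 = 361.5 Ω
  Rp2 = R4 ‖ Rs1 (parallel, both between nodes 0 and 2) = 1/(1/330 + 1/361.5) = 172.5 Ω
R_th = 172.5 Ω
I_n = V_th/R_th = 0.04733/172.5 = 0.0002743 A, and R_n = R_th = 172.5 Ω

Final answer: I_n = 0.0002743 A, R_n = 172.5 Ω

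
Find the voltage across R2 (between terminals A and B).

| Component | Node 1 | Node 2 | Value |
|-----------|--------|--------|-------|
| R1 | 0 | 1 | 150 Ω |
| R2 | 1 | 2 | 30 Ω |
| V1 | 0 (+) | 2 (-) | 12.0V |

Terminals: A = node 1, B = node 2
R1 and R2 are in series across V1 (node 0 → node 1 → node 2), and the output A–B is taken across R2, so this is a voltage divider.
Series current: I = V1/(R1 + R2) = 12/(150 + 30) = 12/180 = 0.06667 A
V_R2 = I × R2 = V1 × R2/(R1 + R2) = 12 × 30/180 = 2 V

Final answer: 2 V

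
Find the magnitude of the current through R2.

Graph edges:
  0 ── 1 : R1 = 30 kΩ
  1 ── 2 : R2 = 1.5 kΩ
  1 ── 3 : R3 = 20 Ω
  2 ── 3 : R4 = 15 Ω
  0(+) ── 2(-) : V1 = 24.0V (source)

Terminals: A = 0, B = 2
Nodal analysis, taking node 2 as the 0 V reference.
Source V1 fixes V_0 = 24 V.
KCL at each unknown node (sum of currents leaving = 0; resistances in Ω):
  Node 1: (V_1 - 24)/30000 + (V_1 - 0)/1500 + (V_1 - V_3)/20 = 0
  Node 3: (V_3 - V_1)/20 + (V_3 - 0)/15 = 0
Collecting terms (coefficients in siemens):
  0.0507·V_1 - 0.05·V_3 = 0.0008
  0.1167·V_3 - 0.05·V_1 = 0
Determinant D = (0.0507)(0.1167) - (-0.05)(-0.05) = 0.003415
V_1 = [(0.0008)(0.1167) - (-0.05)(0)]/D = 0.02733 V
V_3 = [(0.0507)(0) - (0.0008)(-0.05)]/D = 0.01171 V
I_R2 = (V_1 - V_2)/R2 = (0.02733 - 0)/1500 = 0.00001822 A
|I_R2| = 0.00001822 A

Final answer: |I_R2| = 1.822e-05 A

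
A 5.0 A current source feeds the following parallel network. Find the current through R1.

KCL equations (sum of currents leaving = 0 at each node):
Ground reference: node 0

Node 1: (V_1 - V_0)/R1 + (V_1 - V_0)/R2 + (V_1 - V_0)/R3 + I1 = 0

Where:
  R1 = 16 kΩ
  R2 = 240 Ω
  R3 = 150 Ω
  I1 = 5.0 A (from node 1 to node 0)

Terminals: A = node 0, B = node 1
All resistors sit directly between nodes 0 and 1, so they are in parallel and share one voltage V; the full source current 5 A splits among them.
1/R_par = 1/16000 + 1/240 + 1/150 = 0.0109 S  =>  R_par = 91.78 Ω
V = I × R_par = 5 × 91.78 = 458.9 V
I_R1 = V/R1 = 458.9/16000 = 0.02868 A

Final answer: 0.02868 A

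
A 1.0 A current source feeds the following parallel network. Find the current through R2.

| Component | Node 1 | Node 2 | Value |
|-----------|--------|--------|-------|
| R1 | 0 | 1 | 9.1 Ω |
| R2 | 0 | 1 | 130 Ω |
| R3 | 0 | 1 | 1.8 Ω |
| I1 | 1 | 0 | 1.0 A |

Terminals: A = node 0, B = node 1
All resistors sit directly between nodes 0 and 1, so they are in parallel and share one voltage V; the full source current 1 A splits among them.
1/R_par = 1/9.1 + 1/130 + 1/1.8 = 0.6731 S  =>  R_par = 1.486 Ω
V = I × R_par = 1 × 1.486 = 1.486 V
I_R2 = V/R2 = 1.486/130 = 0.01143 A

Final answer: 0.01143 A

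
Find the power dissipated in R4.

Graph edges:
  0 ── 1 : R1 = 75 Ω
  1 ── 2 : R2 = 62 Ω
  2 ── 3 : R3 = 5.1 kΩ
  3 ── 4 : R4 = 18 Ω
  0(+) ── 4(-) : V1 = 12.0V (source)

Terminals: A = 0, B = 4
Nodal analysis, taking node 4 as the 0 V reference.
Source V1 fixes V_0 = 12 V.
KCL at each unknown node (sum of currents leaving = 0; resistances in Ω):
  Node 1: (V_1 - 12)/75 + (V_1 - V_2)/62 = 0
  Node 2: (V_2 - V_1)/62 + (V_2 - V_3)/5100 = 0
  Node 3: (V_3 - V_2)/5100 + (V_3 - 0)/18 = 0
Collecting terms (coefficients in siemens):
  0.02946·V_1 - 0.01613·V_2 = 0.16
  0.01633·V_2 - 0.01613·V_1 - 0.0001961·V_3 = 0
  0.05575·V_3 - 0.0001961·V_2 = 0
Solving these 3 simultaneous equations (Gaussian elimination) gives:
  V_1 = 11.83 V, V_2 = 11.69 V, V_3 = 0.0411 V
I_R4 = (V_3 - V_4)/R4 = (0.0411 - 0)/18 = 0.002284 A
P_R4 = I_R4² × R4 = (0.002284)² × 18 = 0.00009386 W

Final answer: 9.386e-05 W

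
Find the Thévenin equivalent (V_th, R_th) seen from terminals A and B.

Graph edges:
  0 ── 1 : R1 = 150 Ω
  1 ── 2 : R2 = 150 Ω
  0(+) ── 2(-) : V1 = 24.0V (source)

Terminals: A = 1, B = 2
Step 1 — V_th is the open-circuit voltage V_A - V_B (nothing connected across the terminals).
Nodal analysis, taking node 2 as the 0 V reference.
Source V1 fixes V_0 = 24 V.
KCL at each unknown node (sum of currents leaving = 0; resistances in Ω):
  Node 1: (V_1 - 24)/150 + (V_1 - 0)/150 = 0
Collecting terms: 0.01333 × V_1 = 0.16  =>  V_1 = 12 V
V_th = V_1 - V_2 = 12 - 0 = 12 V
Step 2 — R_th: zero the source — replace V1 by a short circuit (node 2 merges into node 0) — and find the resistance seen between A (node 1) and B (node 0).
Reduce the network between node 1 (A) and node 0 (B) by series/parallel combination:
  Rp1 = R1 ‖ R2 (parallel, both between nodes 0 and 1) = 1/(1/150 + 1/150) = 75 Ω
R_th = 75 Ω

Final answer: V_th = 12 V, R_th = 75 Ω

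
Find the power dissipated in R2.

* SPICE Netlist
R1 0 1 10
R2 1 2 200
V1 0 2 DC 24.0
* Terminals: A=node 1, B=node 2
Nodal analysis, taking node 2 as the 0 V reference.
Source V1 fixes V_0 = 24 V.
KCL at each unknown node (sum of currents leaving = 0; resistances in Ω):
  Node 1: (V_1 - 24)/10 + (V_1 - 0)/200 = 0
Collecting terms: 0.105 × V_1 = 2.4  =>  V_1 = 22.86 V
I_R2 = (V_1 - V_2)/R2 = (22.86 - 0)/200 = 0.1143 A
P_R2 = I_R2² × R2 = (0.1143)² × 200 = 2.612 W

Final answer: 2.612 W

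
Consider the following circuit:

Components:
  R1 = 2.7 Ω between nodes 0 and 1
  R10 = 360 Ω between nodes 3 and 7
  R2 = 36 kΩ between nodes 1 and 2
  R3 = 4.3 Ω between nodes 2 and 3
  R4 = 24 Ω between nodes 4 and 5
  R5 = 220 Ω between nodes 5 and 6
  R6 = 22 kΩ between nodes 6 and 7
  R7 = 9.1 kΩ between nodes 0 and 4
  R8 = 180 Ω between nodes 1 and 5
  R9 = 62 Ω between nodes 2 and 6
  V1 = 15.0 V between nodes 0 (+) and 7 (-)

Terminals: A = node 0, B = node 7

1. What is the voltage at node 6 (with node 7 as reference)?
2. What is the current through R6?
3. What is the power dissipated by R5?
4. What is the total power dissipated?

Nodal analysis, taking node 7 as the 0 V reference.
Source V1 fixes V_0 = 15 V.
KCL at each unknown node (sum of currents leaving = 0; resistances in Ω):
  Node 1: (V_1 - 15)/2.7 + (V_1 - V_2)/36000 + (V_1 - V_5)/180 = 0
  Node 2: (V_2 - V_1)/36000 + (V_2 - V_3)/4.3 + (V_2 - V_6)/62 = 0
  Node 3: (V_3 - V_2)/4.3 + (V_3 - 0)/360 = 0
  Node 4: (V_4 - V_5)/24 + (V_4 - 15)/9100 = 0
  Node 5: (V_5 - V_4)/24 + (V_5 - V_6)/220 + (V_5 - V_1)/180 = 0
  Node 6: (V_6 - V_5)/220 + (V_6 - 0)/22000 + (V_6 - V_2)/62 = 0
Collecting terms (coefficients in siemens):
  0.376·V_1 - 0.00002778·V_2 - 0.005556·V_5 = 5.556
  0.2487·V_2 - 0.00002778·V_1 - 0.2326·V_3 - 0.01613·V_6 = 0
  0.2353·V_3 - 0.2326·V_2 = 0
  0.04178·V_4 - 0.04167·V_5 = 0.001648
  0.05177·V_5 - 0.005556·V_1 - 0.04167·V_4 - 0.004545·V_6 = 0
  0.02072·V_6 - 0.01613·V_2 - 0.004545·V_5 = 0
Solving these 6 simultaneous equations (Gaussian elimination) gives:
  V_1 = 14.95 V, V_2 = 6.605 V, V_3 = 6.527 V, V_4 = 11.74 V
  V_5 = 11.73 V, V_6 = 7.715 V
Part 1:
  Read off the nodal solution: V_6 = 7.715 V
Part 2:
  I_R6 = (V_6 - V_7)/R6 = (7.715 - 0)/22000 = 0.0003507 A
  Magnitude: I_R6 = 0.0003507 A
Part 3:
  I_R5 = (V_5 - V_6)/R5 = (11.73 - 7.715)/220 = 0.01825 A
  P_R5 = I_R5² × R5 = (0.01825)² × 220 = 0.07328 W
Part 4:
  Power in each resistor, P = (ΔV)²/R:
    P_R1 = (15 - 14.95)²/2.7 = 0.0008869 W
    P_R2 = (14.95 - 6.605)²/36000 = 0.001935 W
    P_R3 = (6.605 - 6.527)²/4.3 = 0.001414 W
    P_R4 = (11.74 - 11.73)²/24 = 0.000003082 W
    P_R5 = (11.73 - 7.715)²/220 = 0.07328 W
    P_R6 = (7.715 - 0)²/22000 = 0.002706 W
    P_R7 = (15 - 11.74)²/9100 = 0.001169 W
    P_R8 = (14.95 - 11.73)²/180 = 0.05763 W
    P_R9 = (6.605 - 7.715)²/62 = 0.01987 W
    P_R10 = (6.527 - 0)²/360 = 0.1184 W
  P_total = P_R1 + P_R2 + P_R3 + P_R4 + P_R5 + P_R6 + P_R7 + P_R8 + P_R9 + P_R10 = 0.2772 W

Final answers:
1. V_6 = 7.715 V
2. I_R6 = 0.0003507 A
3. P_R5 = 0.07328 W
4. P_total = 0.2772 W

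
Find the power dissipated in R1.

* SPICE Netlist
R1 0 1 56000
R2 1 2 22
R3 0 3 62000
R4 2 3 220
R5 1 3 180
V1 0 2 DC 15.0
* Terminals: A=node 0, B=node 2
Nodal analysis, taking node 2 as the 0 V reference.
Source V1 fixes V_0 = 15 V.
KCL at each unknown node (sum of currents leaving = 0; resistances in Ω):
  Node 1: (V_1 - 15)/56000 + (V_1 - 0)/22 + (V_1 - V_3)/180 = 0
  Node 3: (V_3 - 15)/62000 + (V_3 - 0)/220 + (V_3 - V_1)/180 = 0
Collecting terms (coefficients in siemens):
  0.05103·V_1 - 0.005556·V_3 = 0.0002679
  0.01012·V_3 - 0.005556·V_1 = 0.0002419
Determinant D = (0.05103)(0.01012) - (-0.005556)(-0.005556) = 0.0004854
V_1 = [(0.0002679)(0.01012) - (-0.005556)(0.0002419)]/D = 0.008352 V
V_3 = [(0.05103)(0.0002419) - (0.0002679)(-0.005556)]/D = 0.0285 V
I_R1 = (V_0 - V_1)/R1 = (15 - 0.008352)/56000 = 0.0002677 A
P_R1 = I_R1² × R1 = (0.0002677)² × 56000 = 0.004013 W

Final answer: 0.004013 W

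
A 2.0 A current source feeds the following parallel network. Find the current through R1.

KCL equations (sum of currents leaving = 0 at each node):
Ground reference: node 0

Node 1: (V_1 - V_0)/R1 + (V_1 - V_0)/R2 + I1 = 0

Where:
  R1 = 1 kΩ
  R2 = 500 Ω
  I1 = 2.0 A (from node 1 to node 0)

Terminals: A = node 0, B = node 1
All resistors sit directly between nodes 0 and 1, so they are in parallel and share one voltage V; the full source current 2 A splits among them.
1/R_par = 1/1000 + 1/500 = 0.003 S  =>  R_par = 333.3 Ω
V = I × R_par = 2 × 333.3 = 666.7 V
I_R1 = V/R1 = 666.7/1000 = 0.6667 A

Final answer: 0.6667 A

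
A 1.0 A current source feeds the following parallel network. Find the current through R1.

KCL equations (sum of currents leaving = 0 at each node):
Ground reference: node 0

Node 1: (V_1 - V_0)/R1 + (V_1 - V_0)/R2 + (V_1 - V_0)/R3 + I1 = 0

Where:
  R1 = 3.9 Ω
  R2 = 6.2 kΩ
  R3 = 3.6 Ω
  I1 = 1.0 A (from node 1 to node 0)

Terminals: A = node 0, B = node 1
All resistors sit directly between nodes 0 and 1, so they are in parallel and share one voltage V; the full source current 1 A splits among them.
1/R_par = 1/3.9 + 1/6200 + 1/3.6 = 0.5343 S  =>  R_par = 1.871 Ω
V = I × R_par = 1 × 1.871 = 1.871 V
I_R1 = V/R1 = 1.871/3.9 = 0.4799 A

Final answer: 0.4799 A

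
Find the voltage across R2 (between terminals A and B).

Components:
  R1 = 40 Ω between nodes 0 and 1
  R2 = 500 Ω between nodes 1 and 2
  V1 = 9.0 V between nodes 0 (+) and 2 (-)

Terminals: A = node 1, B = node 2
R1 and R2 are in series across V1 (node 0 → node 1 → node 2), and the output A–B is taken across R2, so this is a voltage divider.
Series current: I = V1/(R1 + R2) = 9/(40 + 500) = 9/540 = 0.01667 A
V_R2 = I × R2 = V1 × R2/(R1 + R2) = 9 × 500/540 = 8.333 V

Final answer: 8.333 V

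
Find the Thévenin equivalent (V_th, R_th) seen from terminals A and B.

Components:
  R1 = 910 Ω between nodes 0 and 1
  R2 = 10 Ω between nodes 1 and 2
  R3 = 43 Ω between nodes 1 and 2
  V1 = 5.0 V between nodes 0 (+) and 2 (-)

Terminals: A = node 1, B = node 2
Step 1 — V_th is the open-circuit voltage V_A - V_B (nothing connected across the terminals).
Nodal analysis, taking node 2 as the 0 V reference.
Source V1 fixes V_0 = 5 V.
KCL at each unknown node (sum of currents leaving = 0; resistances in Ω):
  Node 1: (V_1 - 5)/910 + (V_1 - 0)/10 + (V_1 - 0)/43 = 0
Collecting terms: 0.1244 × V_1 = 0.005495  =>  V_1 = 0.04418 V
V_th = V_1 - V_2 = 0.04418 - 0 = 0.04418 V
Step 2 — R_th: zero the source — replace V1 by a short circuit (node 2 merges into node 0) — and find the resistance seen between A (node 1) and B (node 0).
Reduce the network between node 1 (A) and node 0 (B) by series/parallel combination:
  Rp1 = R1 ‖ R2 ‖ R3 (parallel, all between nodes 0 and 1) = 1/(1/910 + 1/10 + 1/43) = 8.042 Ω
R_th = 8.042 Ω

Final answer: V_th = 0.04418 V, R_th = 8.042 Ω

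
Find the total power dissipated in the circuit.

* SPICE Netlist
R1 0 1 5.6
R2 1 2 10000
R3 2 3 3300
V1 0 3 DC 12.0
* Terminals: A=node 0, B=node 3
Nodal analysis, taking node 3 as the 0 V reference.
Source V1 fixes V_0 = 12 V.
KCL at each unknown node (sum of currents leaving = 0; resistances in Ω):
  Node 1: (V_1 - 12)/5.6 + (V_1 - V_2)/10000 = 0
  Node 2: (V_2 - V_1)/10000 + (V_2 - 0)/3300 = 0
Collecting terms (coefficients in siemens):
  0.1787·V_1 - 0.0001·V_2 = 2.143
  0.000403·V_2 - 0.0001·V_1 = 0
Determinant D = (0.1787)(0.000403) - (-0.0001)(-0.0001) = 0.000072
V_1 = [(2.143)(0.000403) - (-0.0001)(0)]/D = 11.99 V
V_2 = [(0.1787)(0) - (2.143)(-0.0001)]/D = 2.976 V
Power in each resistor, P = (ΔV)²/R:
  P_R1 = (12 - 11.99)²/5.6 = 0.000004555 W
  P_R2 = (11.99 - 2.976)²/10000 = 0.008134 W
  P_R3 = (2.976 - 0)²/3300 = 0.002684 W
P_total = P_R1 + P_R2 + P_R3 = 0.01082 W

Final answer: 0.01082 W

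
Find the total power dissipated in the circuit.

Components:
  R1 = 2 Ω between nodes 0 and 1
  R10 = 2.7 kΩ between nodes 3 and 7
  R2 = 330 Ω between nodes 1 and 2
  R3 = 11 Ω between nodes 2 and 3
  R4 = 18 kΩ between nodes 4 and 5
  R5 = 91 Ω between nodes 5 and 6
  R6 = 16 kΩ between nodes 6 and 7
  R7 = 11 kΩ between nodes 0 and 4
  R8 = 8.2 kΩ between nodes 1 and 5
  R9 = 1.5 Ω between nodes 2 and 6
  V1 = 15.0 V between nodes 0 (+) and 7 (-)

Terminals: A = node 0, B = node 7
Nodal analysis, taking node 7 as the 0 V reference.
Source V1 fixes V_0 = 15 V.
KCL at each unknown node (sum of currents leaving = 0; resistances in Ω):
  Node 1: (V_1 - 15)/2 + (V_1 - V_2)/330 + (V_1 - V_5)/8200 = 0
  Node 2: (V_2 - V_1)/330 + (V_2 - V_3)/11 + (V_2 - V_6)/1.5 = 0
  Node 3: (V_3 - V_2)/11 + (V_3 - 0)/2700 = 0
  Node 4: (V_4 - V_5)/18000 + (V_4 - 15)/11000 = 0
  Node 5: (V_5 - V_4)/18000 + (V_5 - V_6)/91 + (V_5 - V_1)/8200 = 0
  Node 6: (V_6 - V_5)/91 + (V_6 - 0)/16000 + (V_6 - V_2)/1.5 = 0
Collecting terms (coefficients in siemens):
  0.5032·V_1 - 0.00303·V_2 - 0.000122·V_5 = 7.5
  0.7606·V_2 - 0.00303·V_1 - 0.09091·V_3 - 0.6667·V_6 = 0
  0.09128·V_3 - 0.09091·V_2 = 0
  0.0001465·V_4 - 0.00005556·V_5 = 0.001364
  0.01117·V_5 - 0.000122·V_1 - 0.00005556·V_4 - 0.01099·V_6 = 0
  0.6777·V_6 - 0.6667·V_2 - 0.01099·V_5 = 0
Solving these 6 simultaneous equations (Gaussian elimination) gives:
  V_1 = 14.99 V, V_2 = 13.2 V, V_3 = 13.15 V, V_4 = 14.33 V
  V_5 = 13.23 V, V_6 = 13.2 V
Power in each resistor, P = (ΔV)²/R:
  P_R1 = (15 - 14.99)²/2 = 0.00006346 W
  P_R2 = (14.99 - 13.2)²/330 = 0.009687 W
  P_R3 = (13.2 - 13.15)²/11 = 0.0002608 W
  P_R4 = (14.33 - 13.23)²/18000 = 0.00006743 W
  P_R5 = (13.23 - 13.2)²/91 = 0.000006946 W
  P_R6 = (13.2 - 0)²/16000 = 0.01089 W
  P_R7 = (15 - 14.33)²/11000 = 0.0000412 W
  P_R8 = (14.99 - 13.23)²/8200 = 0.0003793 W
  P_R9 = (13.2 - 13.2)²/1.5 = 0.0000004516 W
  P_R10 = (13.15 - 0)²/2700 = 0.06402 W
P_total = P_R1 + P_R2 + P_R3 + P_R4 + P_R5 + P_R6 + P_R7 + P_R8 + P_R9 + P_R10 = 0.08542 W

Final answer: 0.08542 W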